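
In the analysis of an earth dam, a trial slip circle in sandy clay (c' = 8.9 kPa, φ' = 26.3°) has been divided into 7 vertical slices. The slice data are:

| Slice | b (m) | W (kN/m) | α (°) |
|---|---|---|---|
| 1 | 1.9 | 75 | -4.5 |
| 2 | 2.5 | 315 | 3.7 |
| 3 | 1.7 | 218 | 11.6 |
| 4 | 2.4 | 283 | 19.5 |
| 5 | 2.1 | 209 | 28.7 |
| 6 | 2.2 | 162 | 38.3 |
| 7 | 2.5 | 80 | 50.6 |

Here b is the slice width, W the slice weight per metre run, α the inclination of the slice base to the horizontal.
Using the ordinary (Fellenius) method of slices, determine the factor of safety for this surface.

Ordinary method of slices: FS = Σ[c'·Δl_i + (W_i cosα_i)·tanφ'] / Σ W_i sinα_i, with Δl_i = b_i / cosα_i.
Slice 1: Δl = 1.9/cos(-4.5°) = 1.906 m; N'_1 = 75·cos(-4.5°) = 74.8; c'Δl = 16.96; W sinα = -5.9
Slice 2: Δl = 2.5/cos3.7° = 2.505 m; N'_2 = 315·cos3.7° = 314.3; c'Δl = 22.30; W sinα = 20.3
Slice 3: Δl = 1.7/cos11.6° = 1.735 m; N'_3 = 218·cos11.6° = 213.5; c'Δl = 15.45; W sinα = 43.8
Slice 4: Δl = 2.4/cos19.5° = 2.546 m; N'_4 = 283·cos19.5° = 266.8; c'Δl = 22.66; W sinα = 94.5
Slice 5: Δl = 2.1/cos28.7° = 2.394 m; N'_5 = 209·cos28.7° = 183.3; c'Δl = 21.31; W sinα = 100.4
Slice 6: Δl = 2.2/cos38.3° = 2.803 m; N'_6 = 162·cos38.3° = 127.1; c'Δl = 24.95; W sinα = 100.4
Slice 7: Δl = 2.5/cos50.6° = 3.939 m; N'_7 = 80·cos50.6° = 50.8; c'Δl = 35.05; W sinα = 61.8
Σc'Δl = 158.7 kN/m; ΣN' = 1230.7 kN/m; ΣW sinα = 415.3 kN/m
Resisting = 158.7 + 1230.7·tan26.3° = 158.7 + 608.2 = 766.9 kN/m
FS = 766.9 / 415.3 = 1.846

FS = 1.85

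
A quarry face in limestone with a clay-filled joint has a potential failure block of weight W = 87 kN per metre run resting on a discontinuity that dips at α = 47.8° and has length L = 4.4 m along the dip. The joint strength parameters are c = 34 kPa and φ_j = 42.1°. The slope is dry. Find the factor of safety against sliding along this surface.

Resolving the block weight along and normal to the plane and applying the Mohr–Coulomb strength on the joint:
N' = W cosα = 87·cos47.8° = 58.4 kN/m
Driving force T = W sinα = 87·sin47.8° = 64.4 kN/m
Resisting force R = c·L + N'·tanφ_j = 34·4.4 + 58.4·tan42.1° = 149.6 + 52.8 = 202.4 kN/m
FS = R / T = 202.4 / 64.4 = 3.140

FS = 3.14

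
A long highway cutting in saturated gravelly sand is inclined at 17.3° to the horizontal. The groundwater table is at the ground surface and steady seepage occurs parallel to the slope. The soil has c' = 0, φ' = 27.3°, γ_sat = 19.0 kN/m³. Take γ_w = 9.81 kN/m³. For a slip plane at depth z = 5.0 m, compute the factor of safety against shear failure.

With seepage parallel to the slope and the water table at the surface, the effective normal stress on the slip plane uses the buoyant unit weight γ' = γ_sat − γ_w while the driving shear stress uses γ_sat:
FS = [c' + γ' z cos²β tanφ'] / [γ_sat z sinβ cosβ]
(For c' = 0 this reduces to FS = (γ'/γ_sat)·tanφ'/tanβ.)
γ' = 19.0 − 9.81 = 9.19 kN/m³
Numerator = 0.0 + 9.19·5.0·cos²17.3°·tan27.3° = 0.0 + 9.19·5.0·0.9116·0.5161 = 21.619 kPa
Denominator = 19.0·5.0·sin17.3°·cos17.3° = 19.0·5.0·0.2974·0.9548 = 26.973 kPa
FS = 21.619 / 26.973 = 0.802

FS = 0.80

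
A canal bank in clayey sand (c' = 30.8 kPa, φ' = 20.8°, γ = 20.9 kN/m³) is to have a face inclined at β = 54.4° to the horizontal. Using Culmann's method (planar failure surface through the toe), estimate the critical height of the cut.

H_c = 26.82 m

Culmann's analysis gives the critical failure plane at α_cr = (β + φ')/2 = (54.4 + 20.8)/2 = 37.6°, and the critical height
H_c = (4c'/γ) · sinβ cosφ' / [1 − cos(β − φ')]
    = (4·30.8/20.9) · sin54.4°·cos20.8° / [1 − cos(33.6°)]
    = 5.895 · 0.8131·0.9348 / [1 − 0.8329]
    = 5.895 · 0.7601 / 0.1671
    = 26.82 m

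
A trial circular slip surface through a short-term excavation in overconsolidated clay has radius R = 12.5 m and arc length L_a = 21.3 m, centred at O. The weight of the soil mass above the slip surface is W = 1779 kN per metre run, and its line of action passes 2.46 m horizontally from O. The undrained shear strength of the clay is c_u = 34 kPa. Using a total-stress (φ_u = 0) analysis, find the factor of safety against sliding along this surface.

FS = 2.07

Taking moments about the centre O, the resisting moment is provided by the undrained shear strength acting along the arc:
M_R = c_u·L_a·R = 34·21.30·12.5 = 9052.5 kN·m/m
M_D = W·d = 1779·2.46 = 4376.3 kN·m/m
FS = M_R / M_D = 9052.5 / 4376.3 = 2.069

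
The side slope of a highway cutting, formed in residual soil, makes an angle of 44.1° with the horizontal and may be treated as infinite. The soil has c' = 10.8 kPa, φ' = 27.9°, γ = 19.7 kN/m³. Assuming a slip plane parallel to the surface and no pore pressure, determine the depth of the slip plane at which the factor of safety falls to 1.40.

Setting FS = 1.40 in FS = [c' + γz cos²β tanφ'] / [γz sinβ cosβ] and solving for z:
z = c' / [γ cosβ (FS·sinβ − cosβ·tanφ')]
  = 10.8 / [19.7·cos44.1°·(1.40·sin44.1° − cos44.1°·tan27.9°)]
  = 10.8 / [19.7·0.7181·(1.40·0.6959 − 0.7181·0.5295)]
  = 10.8 / 8.4041 = 1.285 m

z = 1.29 m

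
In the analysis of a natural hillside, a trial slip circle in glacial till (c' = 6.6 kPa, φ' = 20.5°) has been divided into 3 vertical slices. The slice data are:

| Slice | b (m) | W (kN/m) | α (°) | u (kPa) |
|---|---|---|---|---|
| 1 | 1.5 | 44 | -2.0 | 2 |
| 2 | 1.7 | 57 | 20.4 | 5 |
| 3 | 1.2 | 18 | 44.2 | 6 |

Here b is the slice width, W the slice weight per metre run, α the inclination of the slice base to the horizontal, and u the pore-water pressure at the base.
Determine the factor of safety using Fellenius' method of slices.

FS = 2.13

Ordinary method of slices: FS = Σ[c'·Δl_i + (W_i cosα_i − u_i·Δl_i)·tanφ'] / Σ W_i sinα_i, with Δl_i = b_i / cosα_i.
Slice 1: Δl = 1.5/cos(-2.0°) = 1.501 m; N'_1 = 44·cos(-2.0°) − 2·1.501 = 41.0; c'Δl = 9.91; W sinα = -1.5
Slice 2: Δl = 1.7/cos20.4° = 1.814 m; N'_2 = 57·cos20.4° − 5·1.814 = 44.4; c'Δl = 11.97; W sinα = 19.9
Slice 3: Δl = 1.2/cos44.2° = 1.674 m; N'_3 = 18·cos44.2° − 6·1.674 = 2.9; c'Δl = 11.05; W sinα = 12.5
Σc'Δl = 32.9 kN/m; ΣN' = 88.2 kN/m; ΣW sinα = 30.9 kN/m
Resisting = 32.9 + 88.2·tan20.5° = 32.9 + 33.0 = 65.9 kN/m
FS = 65.9 / 30.9 = 2.134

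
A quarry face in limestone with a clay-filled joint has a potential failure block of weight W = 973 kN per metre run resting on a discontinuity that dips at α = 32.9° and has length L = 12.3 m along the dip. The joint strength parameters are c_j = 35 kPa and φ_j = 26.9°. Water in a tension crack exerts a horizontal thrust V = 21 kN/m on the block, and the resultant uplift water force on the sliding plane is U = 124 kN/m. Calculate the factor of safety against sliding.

FS = 1.42

Resolving the block weight along and normal to the plane and applying the Mohr–Coulomb strength on the joint:
N' = W cosα − U − V sinα = 973·cos32.9° − 124 − 21·sin32.9° = 681.5 kN/m
Driving force T = W sinα + V cosα = 973·sin32.9° + 21·cos32.9° = 546.1 kN/m
Resisting force R = c_j·L + N'·tanφ_j = 35·12.3 + 681.5·tan26.9° = 430.5 + 345.8 = 776.3 kN/m
FS = R / T = 776.3 / 546.1 = 1.421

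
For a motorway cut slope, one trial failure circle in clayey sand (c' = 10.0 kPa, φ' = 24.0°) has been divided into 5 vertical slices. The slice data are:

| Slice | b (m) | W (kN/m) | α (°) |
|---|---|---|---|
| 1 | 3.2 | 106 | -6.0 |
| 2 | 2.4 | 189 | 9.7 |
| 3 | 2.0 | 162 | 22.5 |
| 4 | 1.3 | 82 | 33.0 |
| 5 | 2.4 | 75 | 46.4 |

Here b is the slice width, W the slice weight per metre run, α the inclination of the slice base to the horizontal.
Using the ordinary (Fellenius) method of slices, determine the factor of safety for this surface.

Ordinary method of slices: FS = Σ[c'·Δl_i + (W_i cosα_i)·tanφ'] / Σ W_i sinα_i, with Δl_i = b_i / cosα_i.
Slice 1: Δl = 3.2/cos(-6.0°) = 3.218 m; N'_1 = 106·cos(-6.0°) = 105.4; c'Δl = 32.18; W sinα = -11.1
Slice 2: Δl = 2.4/cos9.7° = 2.435 m; N'_2 = 189·cos9.7° = 186.3; c'Δl = 24.35; W sinα = 31.8
Slice 3: Δl = 2.0/cos22.5° = 2.165 m; N'_3 = 162·cos22.5° = 149.7; c'Δl = 21.65; W sinα = 62.0
Slice 4: Δl = 1.3/cos33.0° = 1.550 m; N'_4 = 82·cos33.0° = 68.8; c'Δl = 15.50; W sinα = 44.7
Slice 5: Δl = 2.4/cos46.4° = 3.480 m; N'_5 = 75·cos46.4° = 51.7; c'Δl = 34.80; W sinα = 54.3
Σc'Δl = 128.5 kN/m; ΣN' = 561.9 kN/m; ΣW sinα = 181.7 kN/m
Resisting = 128.5 + 561.9·tan24.0° = 128.5 + 250.2 = 378.6 kN/m
FS = 378.6 / 181.7 = 2.083

FS = 2.08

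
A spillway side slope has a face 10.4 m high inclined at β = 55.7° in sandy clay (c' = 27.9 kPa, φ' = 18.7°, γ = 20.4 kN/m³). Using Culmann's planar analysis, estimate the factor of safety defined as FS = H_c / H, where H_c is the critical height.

FS = 2.04

H_c = (4c'/γ) · sinβ cosφ' / [1 − cos(β − φ')]
    = (4·27.9/20.4) · sin55.7°·cos18.7° / [1 − cos37.0°]
    = 5.471 · 0.7825 / 0.2014 = 21.26 m
FS = H_c / H = 21.26 / 10.4 = 2.044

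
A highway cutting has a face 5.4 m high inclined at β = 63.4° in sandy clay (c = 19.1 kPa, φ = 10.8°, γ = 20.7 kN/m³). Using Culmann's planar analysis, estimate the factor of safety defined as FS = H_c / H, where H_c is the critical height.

H_c = (4c/γ) · sinβ cosφ / [1 − cos(β − φ)]
    = (4·19.1/20.7) · sin63.4°·cos10.8° / [1 − cos52.6°]
    = 3.691 · 0.8783 / 0.3926 = 8.26 m
FS = H_c / H = 8.26 / 5.4 = 1.529

FS = 1.53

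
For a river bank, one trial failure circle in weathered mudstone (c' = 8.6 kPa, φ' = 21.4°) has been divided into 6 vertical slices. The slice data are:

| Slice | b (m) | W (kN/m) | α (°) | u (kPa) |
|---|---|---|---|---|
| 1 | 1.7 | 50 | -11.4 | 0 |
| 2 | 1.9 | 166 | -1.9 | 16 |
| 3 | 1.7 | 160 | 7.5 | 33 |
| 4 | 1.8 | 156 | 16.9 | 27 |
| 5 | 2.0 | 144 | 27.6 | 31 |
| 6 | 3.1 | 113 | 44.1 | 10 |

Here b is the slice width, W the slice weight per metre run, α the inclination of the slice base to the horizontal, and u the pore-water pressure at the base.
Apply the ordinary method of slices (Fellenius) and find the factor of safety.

FS = 1.57

Ordinary method of slices: FS = Σ[c'·Δl_i + (W_i cosα_i − u_i·Δl_i)·tanφ'] / Σ W_i sinα_i, with Δl_i = b_i / cosα_i.
Slice 1: Δl = 1.7/cos(-11.4°) = 1.734 m; N'_1 = 50·cos(-11.4°) − 0·1.734 = 49.0; c'Δl = 14.91; W sinα = -9.9
Slice 2: Δl = 1.9/cos(-1.9°) = 1.901 m; N'_2 = 166·cos(-1.9°) − 16·1.901 = 135.5; c'Δl = 16.35; W sinα = -5.5
Slice 3: Δl = 1.7/cos7.5° = 1.715 m; N'_3 = 160·cos7.5° − 33·1.715 = 102.0; c'Δl = 14.75; W sinα = 20.9
Slice 4: Δl = 1.8/cos16.9° = 1.881 m; N'_4 = 156·cos16.9° − 27·1.881 = 98.5; c'Δl = 16.18; W sinα = 45.3
Slice 5: Δl = 2.0/cos27.6° = 2.257 m; N'_5 = 144·cos27.6° − 31·2.257 = 57.7; c'Δl = 19.41; W sinα = 66.7
Slice 6: Δl = 3.1/cos44.1° = 4.317 m; N'_6 = 113·cos44.1° − 10·4.317 = 38.0; c'Δl = 37.12; W sinα = 78.6
Σc'Δl = 118.7 kN/m; ΣN' = 480.7 kN/m; ΣW sinα = 196.2 kN/m
Resisting = 118.7 + 480.7·tan21.4° = 118.7 + 188.4 = 307.1 kN/m
FS = 307.1 / 196.2 = 1.565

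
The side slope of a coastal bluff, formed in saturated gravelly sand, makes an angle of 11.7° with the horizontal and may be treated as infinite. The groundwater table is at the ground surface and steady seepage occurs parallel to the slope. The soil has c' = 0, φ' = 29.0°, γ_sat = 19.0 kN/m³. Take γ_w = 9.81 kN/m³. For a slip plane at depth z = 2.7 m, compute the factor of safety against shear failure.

With seepage parallel to the slope and the water table at the surface, the effective normal stress on the slip plane uses the buoyant unit weight γ' = γ_sat − γ_w while the driving shear stress uses γ_sat:
FS = [c' + γ' z cos²β tanφ'] / [γ_sat z sinβ cosβ]
(For c' = 0 this reduces to FS = (γ'/γ_sat)·tanφ'/tanβ.)
γ' = 19.0 − 9.81 = 9.19 kN/m³
Numerator = 0.0 + 9.19·2.7·cos²11.7°·tan29.0° = 0.0 + 9.19·2.7·0.9589·0.5543 = 13.188 kPa
Denominator = 19.0·2.7·sin11.7°·cos11.7° = 19.0·2.7·0.2028·0.9792 = 10.187 kPa
FS = 13.188 / 10.187 = 1.295

FS = 1.29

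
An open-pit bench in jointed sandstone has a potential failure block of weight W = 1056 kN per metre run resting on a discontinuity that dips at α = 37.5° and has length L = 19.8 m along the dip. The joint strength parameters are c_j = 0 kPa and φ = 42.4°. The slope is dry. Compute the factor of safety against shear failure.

FS = 1.19

Resolving the block weight along and normal to the plane and applying the Mohr–Coulomb strength on the joint:
N' = W cosα = 1056·cos37.5° = 837.8 kN/m
Driving force T = W sinα = 1056·sin37.5° = 642.9 kN/m
Resisting force R = c_j·L + N'·tanφ = 0·19.8 + 837.8·tan42.4° = 0.0 + 765.0 = 765.0 kN/m
FS = R / T = 765.0 / 642.9 = 1.190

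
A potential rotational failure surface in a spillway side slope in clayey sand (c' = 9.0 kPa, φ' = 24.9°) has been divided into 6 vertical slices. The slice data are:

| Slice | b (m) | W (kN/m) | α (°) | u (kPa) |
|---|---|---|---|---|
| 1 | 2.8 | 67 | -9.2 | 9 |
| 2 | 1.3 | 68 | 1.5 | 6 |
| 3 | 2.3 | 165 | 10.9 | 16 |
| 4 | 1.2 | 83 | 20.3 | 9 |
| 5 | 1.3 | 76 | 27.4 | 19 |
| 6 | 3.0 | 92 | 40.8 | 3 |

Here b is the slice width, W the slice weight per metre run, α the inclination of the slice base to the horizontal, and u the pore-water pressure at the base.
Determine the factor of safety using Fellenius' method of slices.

Ordinary method of slices: FS = Σ[c'·Δl_i + (W_i cosα_i − u_i·Δl_i)·tanφ'] / Σ W_i sinα_i, with Δl_i = b_i / cosα_i.
Slice 1: Δl = 2.8/cos(-9.2°) = 2.836 m; N'_1 = 67·cos(-9.2°) − 9·2.836 = 40.6; c'Δl = 25.53; W sinα = -10.7
Slice 2: Δl = 1.3/cos1.5° = 1.300 m; N'_2 = 68·cos1.5° − 6·1.300 = 60.2; c'Δl = 11.70; W sinα = 1.8
Slice 3: Δl = 2.3/cos10.9° = 2.342 m; N'_3 = 165·cos10.9° − 16·2.342 = 124.5; c'Δl = 21.08; W sinα = 31.2
Slice 4: Δl = 1.2/cos20.3° = 1.279 m; N'_4 = 83·cos20.3° − 9·1.279 = 66.3; c'Δl = 11.52; W sinα = 28.8
Slice 5: Δl = 1.3/cos27.4° = 1.464 m; N'_5 = 76·cos27.4° − 19·1.464 = 39.7; c'Δl = 13.18; W sinα = 35.0
Slice 6: Δl = 3.0/cos40.8° = 3.963 m; N'_6 = 92·cos40.8° − 3·3.963 = 57.8; c'Δl = 35.67; W sinα = 60.1
Σc'Δl = 118.7 kN/m; ΣN' = 389.1 kN/m; ΣW sinα = 146.2 kN/m
Resisting = 118.7 + 389.1·tan24.9° = 118.7 + 180.6 = 299.3 kN/m
FS = 299.3 / 146.2 = 2.048

FS = 2.05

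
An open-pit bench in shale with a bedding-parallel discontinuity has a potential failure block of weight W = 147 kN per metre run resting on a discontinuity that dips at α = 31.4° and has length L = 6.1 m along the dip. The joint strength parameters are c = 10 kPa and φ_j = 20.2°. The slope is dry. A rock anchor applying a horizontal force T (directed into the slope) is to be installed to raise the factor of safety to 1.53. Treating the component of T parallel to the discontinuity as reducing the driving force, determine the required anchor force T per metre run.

Resolving forces along and normal to the sliding plane, with the horizontal anchor force T adding T·sinα to the effective normal force and T·cosα acting up the plane against the driving force:
FS = [cL + (W cosα + T sinα) tanφ_j] / [W sinα − T cosα]
Without the anchor: N' = 125.5 kN/m, driving T_d = 76.6 kN/m, resisting R = 10·6.1 + 125.5·tan20.2° = 107.2 kN/m, FS = 1.40.
Setting FS = 1.53 and solving for T:
1.53·(76.6 − T cos31.4°) = 107.2 + T sin31.4°·tan20.2°
T·(sin31.4°·tan20.2° + 1.53·cos31.4°) = 1.53·76.6 − 107.2
T·(0.5210·0.3679 + 1.53·0.8536) = 117.2 − 107.2 = 10.0
T·1.4976 = 10.0
T = 6.7 kN/m

T = 7 kN/m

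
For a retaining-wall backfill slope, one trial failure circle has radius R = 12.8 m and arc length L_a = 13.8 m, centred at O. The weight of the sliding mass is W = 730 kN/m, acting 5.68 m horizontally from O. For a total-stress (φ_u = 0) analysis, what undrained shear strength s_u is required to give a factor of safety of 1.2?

s_u = 28.2 kPa

FS = s_u·L_a·R / (W·d), so s_u = FS·W·d / (L_a·R).
s_u = 1.2·730·5.68 / (13.80·12.8) = 4975.7 / 176.64 = 28.17 kPa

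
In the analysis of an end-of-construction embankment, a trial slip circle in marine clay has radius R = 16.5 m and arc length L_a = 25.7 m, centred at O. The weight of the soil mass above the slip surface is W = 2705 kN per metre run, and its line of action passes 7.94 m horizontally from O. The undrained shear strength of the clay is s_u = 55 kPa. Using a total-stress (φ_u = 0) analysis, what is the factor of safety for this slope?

FS = 1.09

Taking moments about the centre O, the resisting moment is provided by the undrained shear strength acting along the arc:
M_R = s_u·L_a·R = 55·25.70·16.5 = 23322.8 kN·m/m
M_D = W·d = 2705·7.94 = 21477.7 kN·m/m
FS = M_R / M_D = 23322.8 / 21477.7 = 1.086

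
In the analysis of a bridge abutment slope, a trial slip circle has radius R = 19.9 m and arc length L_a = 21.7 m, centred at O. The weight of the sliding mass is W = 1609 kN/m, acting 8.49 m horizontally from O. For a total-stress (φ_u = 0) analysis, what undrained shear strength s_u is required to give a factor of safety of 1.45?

FS = s_u·L_a·R / (W·d), so s_u = FS·W·d / (L_a·R).
s_u = 1.45·1609·8.49 / (21.70·19.9) = 19807.6 / 431.83 = 45.87 kPa

s_u = 45.9 kPa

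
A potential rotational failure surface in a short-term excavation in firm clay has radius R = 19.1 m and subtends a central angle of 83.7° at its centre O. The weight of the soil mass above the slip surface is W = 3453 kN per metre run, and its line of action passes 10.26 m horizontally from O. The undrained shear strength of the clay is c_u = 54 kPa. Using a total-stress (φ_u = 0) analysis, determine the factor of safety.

Taking moments about the centre O, the resisting moment is provided by the undrained shear strength acting along the arc:
Arc length L_a = R·θ = 19.1·(83.7°·π/180) = 19.1·1.4608 = 27.90 m
M_R = c_u·L_a·R = 54·27.90·19.1 = 28778.2 kN·m/m
M_D = W·d = 3453·10.26 = 35427.8 kN·m/m
FS = M_R / M_D = 28778.2 / 35427.8 = 0.812

FS = 0.81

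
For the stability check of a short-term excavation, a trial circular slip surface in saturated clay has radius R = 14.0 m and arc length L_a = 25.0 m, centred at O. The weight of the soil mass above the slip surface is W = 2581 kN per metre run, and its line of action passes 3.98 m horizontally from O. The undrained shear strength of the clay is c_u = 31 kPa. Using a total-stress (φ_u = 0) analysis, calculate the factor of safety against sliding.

Taking moments about the centre O, the resisting moment is provided by the undrained shear strength acting along the arc:
M_R = c_u·L_a·R = 31·25.00·14.0 = 10850.0 kN·m/m
M_D = W·d = 2581·3.98 = 10272.4 kN·m/m
FS = M_R / M_D = 10850.0 / 10272.4 = 1.056

FS = 1.06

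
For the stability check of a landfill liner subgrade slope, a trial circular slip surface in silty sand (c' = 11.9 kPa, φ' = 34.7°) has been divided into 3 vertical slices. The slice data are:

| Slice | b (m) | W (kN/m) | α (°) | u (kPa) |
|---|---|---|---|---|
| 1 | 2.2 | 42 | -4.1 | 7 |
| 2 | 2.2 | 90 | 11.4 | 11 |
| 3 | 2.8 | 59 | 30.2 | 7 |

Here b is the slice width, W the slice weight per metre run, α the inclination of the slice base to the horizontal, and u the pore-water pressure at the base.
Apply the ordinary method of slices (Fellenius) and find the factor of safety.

Ordinary method of slices: FS = Σ[c'·Δl_i + (W_i cosα_i − u_i·Δl_i)·tanφ'] / Σ W_i sinα_i, with Δl_i = b_i / cosα_i.
Slice 1: Δl = 2.2/cos(-4.1°) = 2.206 m; N'_1 = 42·cos(-4.1°) − 7·2.206 = 26.5; c'Δl = 26.25; W sinα = -3.0
Slice 2: Δl = 2.2/cos11.4° = 2.244 m; N'_2 = 90·cos11.4° − 11·2.244 = 63.5; c'Δl = 26.71; W sinα = 17.8
Slice 3: Δl = 2.8/cos30.2° = 3.240 m; N'_3 = 59·cos30.2° − 7·3.240 = 28.3; c'Δl = 38.55; W sinα = 29.7
Σc'Δl = 91.5 kN/m; ΣN' = 118.3 kN/m; ΣW sinα = 44.5 kN/m
Resisting = 91.5 + 118.3·tan34.7° = 91.5 + 81.9 = 173.4 kN/m
FS = 173.4 / 44.5 = 3.900

FS = 3.90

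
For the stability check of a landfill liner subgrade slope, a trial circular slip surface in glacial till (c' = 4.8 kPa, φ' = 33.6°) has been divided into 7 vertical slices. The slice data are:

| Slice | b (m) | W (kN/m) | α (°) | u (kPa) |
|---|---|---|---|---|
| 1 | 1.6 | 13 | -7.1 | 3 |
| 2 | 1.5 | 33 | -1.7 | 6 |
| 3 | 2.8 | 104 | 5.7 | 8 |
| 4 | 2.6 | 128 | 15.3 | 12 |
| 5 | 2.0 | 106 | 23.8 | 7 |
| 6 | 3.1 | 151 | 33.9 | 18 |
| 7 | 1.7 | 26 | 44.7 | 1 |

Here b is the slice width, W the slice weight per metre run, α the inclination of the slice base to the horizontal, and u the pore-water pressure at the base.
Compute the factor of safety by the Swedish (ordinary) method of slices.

Ordinary method of slices: FS = Σ[c'·Δl_i + (W_i cosα_i − u_i·Δl_i)·tanφ'] / Σ W_i sinα_i, with Δl_i = b_i / cosα_i.
Slice 1: Δl = 1.6/cos(-7.1°) = 1.612 m; N'_1 = 13·cos(-7.1°) − 3·1.612 = 8.1; c'Δl = 7.74; W sinα = -1.6
Slice 2: Δl = 1.5/cos(-1.7°) = 1.501 m; N'_2 = 33·cos(-1.7°) − 6·1.501 = 24.0; c'Δl = 7.20; W sinα = -1.0
Slice 3: Δl = 2.8/cos5.7° = 2.814 m; N'_3 = 104·cos5.7° − 8·2.814 = 81.0; c'Δl = 13.51; W sinα = 10.3
Slice 4: Δl = 2.6/cos15.3° = 2.696 m; N'_4 = 128·cos15.3° − 12·2.696 = 91.1; c'Δl = 12.94; W sinα = 33.8
Slice 5: Δl = 2.0/cos23.8° = 2.186 m; N'_5 = 106·cos23.8° − 7·2.186 = 81.7; c'Δl = 10.49; W sinα = 42.8
Slice 6: Δl = 3.1/cos33.9° = 3.735 m; N'_6 = 151·cos33.9° − 18·3.735 = 58.1; c'Δl = 17.93; W sinα = 84.2
Slice 7: Δl = 1.7/cos44.7° = 2.392 m; N'_7 = 26·cos44.7° − 1·2.392 = 16.1; c'Δl = 11.48; W sinα = 18.3
Σc'Δl = 81.3 kN/m; ΣN' = 360.0 kN/m; ΣW sinα = 186.8 kN/m
Resisting = 81.3 + 360.0·tan33.6° = 81.3 + 239.2 = 320.5 kN/m
FS = 320.5 / 186.8 = 1.716

FS = 1.72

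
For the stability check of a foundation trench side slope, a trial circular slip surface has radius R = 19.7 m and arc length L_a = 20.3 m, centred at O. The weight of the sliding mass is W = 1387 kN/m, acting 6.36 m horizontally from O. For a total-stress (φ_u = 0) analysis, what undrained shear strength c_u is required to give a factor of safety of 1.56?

FS = c_u·L_a·R / (W·d), so c_u = FS·W·d / (L_a·R).
c_u = 1.56·1387·6.36 / (20.30·19.7) = 13761.3 / 399.91 = 34.41 kPa

c_u = 34.4 kPa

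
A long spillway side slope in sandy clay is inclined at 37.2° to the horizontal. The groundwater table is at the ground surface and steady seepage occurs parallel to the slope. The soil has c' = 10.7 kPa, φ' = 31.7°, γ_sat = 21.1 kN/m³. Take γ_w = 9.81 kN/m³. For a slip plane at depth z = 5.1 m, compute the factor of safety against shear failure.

FS = 0.64

With seepage parallel to the slope and the water table at the surface, the effective normal stress on the slip plane uses the buoyant unit weight γ' = γ_sat − γ_w while the driving shear stress uses γ_sat:
FS = [c' + γ' z cos²β tanφ'] / [γ_sat z sinβ cosβ]
γ' = 21.1 − 9.81 = 11.29 kN/m³
Numerator = 10.7 + 11.29·5.1·cos²37.2°·tan31.7° = 10.7 + 11.29·5.1·0.6345·0.6176 = 33.262 kPa
Denominator = 21.1·5.1·sin37.2°·cos37.2° = 21.1·5.1·0.6046·0.7965 = 51.823 kPa
FS = 33.262 / 51.823 = 0.642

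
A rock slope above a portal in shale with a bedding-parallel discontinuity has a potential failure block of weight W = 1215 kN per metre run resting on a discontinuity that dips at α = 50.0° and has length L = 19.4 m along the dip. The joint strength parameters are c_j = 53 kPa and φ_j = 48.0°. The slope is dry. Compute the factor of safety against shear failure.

FS = 2.04

Resolving the block weight along and normal to the plane and applying the Mohr–Coulomb strength on the joint:
N' = W cosα = 1215·cos50.0° = 781.0 kN/m
Driving force T = W sinα = 1215·sin50.0° = 930.7 kN/m
Resisting force R = c_j·L + N'·tanφ_j = 53·19.4 + 781.0·tan48.0° = 1028.2 + 867.4 = 1895.6 kN/m
FS = R / T = 1895.6 / 930.7 = 2.037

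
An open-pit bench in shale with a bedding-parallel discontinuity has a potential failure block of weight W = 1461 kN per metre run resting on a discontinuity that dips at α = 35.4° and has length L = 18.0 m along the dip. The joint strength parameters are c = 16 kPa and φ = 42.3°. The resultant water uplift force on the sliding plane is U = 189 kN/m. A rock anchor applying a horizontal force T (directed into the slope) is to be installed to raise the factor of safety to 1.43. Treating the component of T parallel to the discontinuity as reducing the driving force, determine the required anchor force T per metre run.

Resolving forces along and normal to the sliding plane, with the horizontal anchor force T adding T·sinα to the effective normal force and T·cosα acting up the plane against the driving force:
FS = [cL + (W cosα − U + T sinα) tanφ] / [W sinα − T cosα]
Without the anchor: N' = 1001.9 kN/m, driving T_d = 846.3 kN/m, resisting R = 16·18.0 + 1001.9·tan42.3° = 1199.7 kN/m, FS = 1.42.
Setting FS = 1.43 and solving for T:
1.43·(846.3 − T cos35.4°) = 1199.7 + T sin35.4°·tan42.3°
T·(sin35.4°·tan42.3° + 1.43·cos35.4°) = 1.43·846.3 − 1199.7
T·(0.5793·0.9099 + 1.43·0.8151) = 1210.3 − 1199.7 = 10.6
T·1.6927 = 10.6
T = 6.3 kN/m

T = 6 kN/m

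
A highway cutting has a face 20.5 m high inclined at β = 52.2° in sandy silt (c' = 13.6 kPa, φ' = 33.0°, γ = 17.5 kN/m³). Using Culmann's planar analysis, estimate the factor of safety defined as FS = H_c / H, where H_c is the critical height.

H_c = (4c'/γ) · sinβ cosφ' / [1 − cos(β − φ')]
    = (4·13.6/17.5) · sin52.2°·cos33.0° / [1 − cos19.2°]
    = 3.109 · 0.6627 / 0.0556 = 37.03 m
FS = H_c / H = 37.03 / 20.5 = 1.807

FS = 1.81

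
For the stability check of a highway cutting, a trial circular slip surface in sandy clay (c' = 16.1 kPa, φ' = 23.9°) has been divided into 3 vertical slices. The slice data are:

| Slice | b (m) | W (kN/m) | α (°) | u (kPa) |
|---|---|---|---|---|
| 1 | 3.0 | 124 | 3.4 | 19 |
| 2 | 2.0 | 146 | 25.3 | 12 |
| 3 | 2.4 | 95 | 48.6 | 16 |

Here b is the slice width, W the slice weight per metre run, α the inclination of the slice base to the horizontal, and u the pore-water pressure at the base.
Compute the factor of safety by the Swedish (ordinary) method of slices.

Ordinary method of slices: FS = Σ[c'·Δl_i + (W_i cosα_i − u_i·Δl_i)·tanφ'] / Σ W_i sinα_i, with Δl_i = b_i / cosα_i.
Slice 1: Δl = 3.0/cos3.4° = 3.005 m; N'_1 = 124·cos3.4° − 19·3.005 = 66.7; c'Δl = 48.39; W sinα = 7.4
Slice 2: Δl = 2.0/cos25.3° = 2.212 m; N'_2 = 146·cos25.3° − 12·2.212 = 105.4; c'Δl = 35.62; W sinα = 62.4
Slice 3: Δl = 2.4/cos48.6° = 3.629 m; N'_3 = 95·cos48.6° − 16·3.629 = 4.8; c'Δl = 58.43; W sinα = 71.3
Σc'Δl = 142.4 kN/m; ΣN' = 176.9 kN/m; ΣW sinα = 141.0 kN/m
Resisting = 142.4 + 176.9·tan23.9° = 142.4 + 78.4 = 220.8 kN/m
FS = 220.8 / 141.0 = 1.566

FS = 1.57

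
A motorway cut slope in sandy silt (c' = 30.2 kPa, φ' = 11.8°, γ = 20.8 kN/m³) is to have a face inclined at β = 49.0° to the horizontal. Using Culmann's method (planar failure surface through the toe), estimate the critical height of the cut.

Culmann's analysis gives the critical failure plane at α_cr = (β + φ')/2 = (49.0 + 11.8)/2 = 30.4°, and the critical height
H_c = (4c'/γ) · sinβ cosφ' / [1 − cos(β − φ')]
    = (4·30.2/20.8) · sin49.0°·cos11.8° / [1 − cos(37.2°)]
    = 5.808 · 0.7547·0.9789 / [1 − 0.7965]
    = 5.808 · 0.7388 / 0.2035
    = 21.09 m

H_c = 21.09 m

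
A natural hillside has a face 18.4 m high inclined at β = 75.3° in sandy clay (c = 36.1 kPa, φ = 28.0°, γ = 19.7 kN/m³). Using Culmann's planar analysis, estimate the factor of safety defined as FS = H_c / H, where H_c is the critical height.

FS = 1.06

H_c = (4c/γ) · sinβ cosφ / [1 − cos(β − φ)]
    = (4·36.1/19.7) · sin75.3°·cos28.0° / [1 − cos47.3°]
    = 7.330 · 0.8540 / 0.3218 = 19.45 m
FS = H_c / H = 19.45 / 18.4 = 1.057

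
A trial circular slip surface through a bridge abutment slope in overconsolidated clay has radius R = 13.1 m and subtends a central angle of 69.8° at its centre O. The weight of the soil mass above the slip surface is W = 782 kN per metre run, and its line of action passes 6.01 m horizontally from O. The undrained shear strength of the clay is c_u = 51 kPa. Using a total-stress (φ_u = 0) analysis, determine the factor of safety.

Taking moments about the centre O, the resisting moment is provided by the undrained shear strength acting along the arc:
Arc length L_a = R·θ = 13.1·(69.8°·π/180) = 13.1·1.2182 = 15.96 m
M_R = c_u·L_a·R = 51·15.96·13.1 = 10662.2 kN·m/m
M_D = W·d = 782·6.01 = 4699.8 kN·m/m
FS = M_R / M_D = 10662.2 / 4699.8 = 2.269

FS = 2.27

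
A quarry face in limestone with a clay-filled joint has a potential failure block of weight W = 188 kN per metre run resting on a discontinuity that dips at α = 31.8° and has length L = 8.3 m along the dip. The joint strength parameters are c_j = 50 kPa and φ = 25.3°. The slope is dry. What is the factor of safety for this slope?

FS = 4.95

Resolving the block weight along and normal to the plane and applying the Mohr–Coulomb strength on the joint:
N' = W cosα = 188·cos31.8° = 159.8 kN/m
Driving force T = W sinα = 188·sin31.8° = 99.1 kN/m
Resisting force R = c_j·L + N'·tanφ = 50·8.3 + 159.8·tan25.3° = 415.0 + 75.5 = 490.5 kN/m
FS = R / T = 490.5 / 99.1 = 4.951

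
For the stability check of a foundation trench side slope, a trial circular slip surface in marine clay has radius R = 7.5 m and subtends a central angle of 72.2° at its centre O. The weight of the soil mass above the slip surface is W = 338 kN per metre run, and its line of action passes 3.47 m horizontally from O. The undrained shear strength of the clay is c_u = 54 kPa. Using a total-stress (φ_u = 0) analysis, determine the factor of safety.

Taking moments about the centre O, the resisting moment is provided by the undrained shear strength acting along the arc:
Arc length L_a = R·θ = 7.5·(72.2°·π/180) = 7.5·1.2601 = 9.45 m
M_R = c_u·L_a·R = 54·9.45·7.5 = 3827.6 kN·m/m
M_D = W·d = 338·3.47 = 1172.9 kN·m/m
FS = M_R / M_D = 3827.6 / 1172.9 = 3.264

FS = 3.26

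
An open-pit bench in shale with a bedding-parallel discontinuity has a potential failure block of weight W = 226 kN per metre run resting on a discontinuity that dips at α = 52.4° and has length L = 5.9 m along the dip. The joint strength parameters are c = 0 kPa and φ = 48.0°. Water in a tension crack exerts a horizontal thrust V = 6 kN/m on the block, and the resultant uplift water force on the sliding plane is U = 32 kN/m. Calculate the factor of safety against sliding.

Resolving the block weight along and normal to the plane and applying the Mohr–Coulomb strength on the joint:
N' = W cosα − U − V sinα = 226·cos52.4° − 32 − 6·sin52.4° = 101.1 kN/m
Driving force T = W sinα + V cosα = 226·sin52.4° + 6·cos52.4° = 182.7 kN/m
Resisting force R = c·L + N'·tanφ = 0·5.9 + 101.1·tan48.0° = 0.0 + 112.3 = 112.3 kN/m
FS = R / T = 112.3 / 182.7 = 0.615

FS = 0.61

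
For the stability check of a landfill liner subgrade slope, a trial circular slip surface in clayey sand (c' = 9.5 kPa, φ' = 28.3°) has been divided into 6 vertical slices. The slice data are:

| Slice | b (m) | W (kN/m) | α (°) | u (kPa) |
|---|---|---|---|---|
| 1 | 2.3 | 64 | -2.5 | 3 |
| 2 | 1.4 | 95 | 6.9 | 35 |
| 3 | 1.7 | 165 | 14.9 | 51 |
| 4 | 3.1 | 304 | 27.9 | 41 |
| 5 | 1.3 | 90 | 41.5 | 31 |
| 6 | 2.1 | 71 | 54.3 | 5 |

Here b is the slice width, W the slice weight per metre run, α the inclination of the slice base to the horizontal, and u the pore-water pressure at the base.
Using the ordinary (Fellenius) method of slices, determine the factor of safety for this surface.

Ordinary method of slices: FS = Σ[c'·Δl_i + (W_i cosα_i − u_i·Δl_i)·tanφ'] / Σ W_i sinα_i, with Δl_i = b_i / cosα_i.
Slice 1: Δl = 2.3/cos(-2.5°) = 2.302 m; N'_1 = 64·cos(-2.5°) − 3·2.302 = 57.0; c'Δl = 21.87; W sinα = -2.8
Slice 2: Δl = 1.4/cos6.9° = 1.410 m; N'_2 = 95·cos6.9° − 35·1.410 = 45.0; c'Δl = 13.40; W sinα = 11.4
Slice 3: Δl = 1.7/cos14.9° = 1.759 m; N'_3 = 165·cos14.9° − 51·1.759 = 69.7; c'Δl = 16.71; W sinα = 42.4
Slice 4: Δl = 3.1/cos27.9° = 3.508 m; N'_4 = 304·cos27.9° − 41·3.508 = 124.8; c'Δl = 33.32; W sinα = 142.3
Slice 5: Δl = 1.3/cos41.5° = 1.736 m; N'_5 = 90·cos41.5° − 31·1.736 = 13.6; c'Δl = 16.49; W sinα = 59.6
Slice 6: Δl = 2.1/cos54.3° = 3.599 m; N'_6 = 71·cos54.3° − 5·3.599 = 23.4; c'Δl = 34.19; W sinα = 57.7
Σc'Δl = 136.0 kN/m; ΣN' = 333.6 kN/m; ΣW sinα = 310.6 kN/m
Resisting = 136.0 + 333.6·tan28.3° = 136.0 + 179.6 = 315.6 kN/m
FS = 315.6 / 310.6 = 1.016

FS = 1.02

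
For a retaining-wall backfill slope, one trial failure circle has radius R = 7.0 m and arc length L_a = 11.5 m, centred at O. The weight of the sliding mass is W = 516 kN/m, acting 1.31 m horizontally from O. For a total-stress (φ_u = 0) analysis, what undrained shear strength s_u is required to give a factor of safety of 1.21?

s_u = 10.2 kPa

FS = s_u·L_a·R / (W·d), so s_u = FS·W·d / (L_a·R).
s_u = 1.21·516·1.31 / (11.50·7.0) = 817.9 / 80.50 = 10.16 kPa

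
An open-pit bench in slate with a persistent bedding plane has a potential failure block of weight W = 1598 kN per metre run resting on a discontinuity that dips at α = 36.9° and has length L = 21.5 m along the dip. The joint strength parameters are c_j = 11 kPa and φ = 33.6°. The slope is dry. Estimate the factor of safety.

Resolving the block weight along and normal to the plane and applying the Mohr–Coulomb strength on the joint:
N' = W cosα = 1598·cos36.9° = 1277.9 kN/m
Driving force T = W sinα = 1598·sin36.9° = 959.5 kN/m
Resisting force R = c_j·L + N'·tanφ = 11·21.5 + 1277.9·tan33.6° = 236.5 + 849.0 = 1085.5 kN/m
FS = R / T = 1085.5 / 959.5 = 1.131

FS = 1.13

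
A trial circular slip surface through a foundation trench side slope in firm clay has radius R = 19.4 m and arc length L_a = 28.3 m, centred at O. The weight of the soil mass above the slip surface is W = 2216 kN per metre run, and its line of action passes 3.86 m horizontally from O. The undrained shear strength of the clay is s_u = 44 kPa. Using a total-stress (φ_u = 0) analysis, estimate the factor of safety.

FS = 2.82

Taking moments about the centre O, the resisting moment is provided by the undrained shear strength acting along the arc:
M_R = s_u·L_a·R = 44·28.30·19.4 = 24156.9 kN·m/m
M_D = W·d = 2216·3.86 = 8553.8 kN·m/m
FS = M_R / M_D = 24156.9 / 8553.8 = 2.824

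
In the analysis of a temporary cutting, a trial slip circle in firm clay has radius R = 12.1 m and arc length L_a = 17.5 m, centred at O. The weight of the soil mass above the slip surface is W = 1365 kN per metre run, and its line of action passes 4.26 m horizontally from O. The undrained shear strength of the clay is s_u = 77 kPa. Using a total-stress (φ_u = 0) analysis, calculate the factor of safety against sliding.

Taking moments about the centre O, the resisting moment is provided by the undrained shear strength acting along the arc:
M_R = s_u·L_a·R = 77·17.50·12.1 = 16304.8 kN·m/m
M_D = W·d = 1365·4.26 = 5814.9 kN·m/m
FS = M_R / M_D = 16304.8 / 5814.9 = 2.804

FS = 2.80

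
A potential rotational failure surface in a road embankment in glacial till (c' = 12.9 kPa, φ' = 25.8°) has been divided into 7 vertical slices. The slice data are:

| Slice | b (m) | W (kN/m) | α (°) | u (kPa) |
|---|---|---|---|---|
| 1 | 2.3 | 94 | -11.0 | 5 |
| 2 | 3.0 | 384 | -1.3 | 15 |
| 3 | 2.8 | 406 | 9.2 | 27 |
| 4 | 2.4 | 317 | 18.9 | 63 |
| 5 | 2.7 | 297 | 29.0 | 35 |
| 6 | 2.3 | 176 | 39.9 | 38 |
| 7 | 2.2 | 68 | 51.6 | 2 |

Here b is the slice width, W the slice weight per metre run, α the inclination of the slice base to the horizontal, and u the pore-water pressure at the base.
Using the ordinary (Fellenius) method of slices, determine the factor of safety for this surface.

FS = 1.75

Ordinary method of slices: FS = Σ[c'·Δl_i + (W_i cosα_i − u_i·Δl_i)·tanφ'] / Σ W_i sinα_i, with Δl_i = b_i / cosα_i.
Slice 1: Δl = 2.3/cos(-11.0°) = 2.343 m; N'_1 = 94·cos(-11.0°) − 5·2.343 = 80.6; c'Δl = 30.23; W sinα = -17.9
Slice 2: Δl = 3.0/cos(-1.3°) = 3.001 m; N'_2 = 384·cos(-1.3°) − 15·3.001 = 338.9; c'Δl = 38.71; W sinα = -8.7
Slice 3: Δl = 2.8/cos9.2° = 2.836 m; N'_3 = 406·cos9.2° − 27·2.836 = 324.2; c'Δl = 36.59; W sinα = 64.9
Slice 4: Δl = 2.4/cos18.9° = 2.537 m; N'_4 = 317·cos18.9° − 63·2.537 = 140.1; c'Δl = 32.72; W sinα = 102.7
Slice 5: Δl = 2.7/cos29.0° = 3.087 m; N'_5 = 297·cos29.0° − 35·3.087 = 151.7; c'Δl = 39.82; W sinα = 144.0
Slice 6: Δl = 2.3/cos39.9° = 2.998 m; N'_6 = 176·cos39.9° − 38·2.998 = 21.1; c'Δl = 38.67; W sinα = 112.9
Slice 7: Δl = 2.2/cos51.6° = 3.542 m; N'_7 = 68·cos51.6° − 2·3.542 = 35.2; c'Δl = 45.69; W sinα = 53.3
Σc'Δl = 262.4 kN/m; ΣN' = 1091.7 kN/m; ΣW sinα = 451.1 kN/m
Resisting = 262.4 + 1091.7·tan25.8° = 262.4 + 527.7 = 790.2 kN/m
FS = 790.2 / 451.1 = 1.752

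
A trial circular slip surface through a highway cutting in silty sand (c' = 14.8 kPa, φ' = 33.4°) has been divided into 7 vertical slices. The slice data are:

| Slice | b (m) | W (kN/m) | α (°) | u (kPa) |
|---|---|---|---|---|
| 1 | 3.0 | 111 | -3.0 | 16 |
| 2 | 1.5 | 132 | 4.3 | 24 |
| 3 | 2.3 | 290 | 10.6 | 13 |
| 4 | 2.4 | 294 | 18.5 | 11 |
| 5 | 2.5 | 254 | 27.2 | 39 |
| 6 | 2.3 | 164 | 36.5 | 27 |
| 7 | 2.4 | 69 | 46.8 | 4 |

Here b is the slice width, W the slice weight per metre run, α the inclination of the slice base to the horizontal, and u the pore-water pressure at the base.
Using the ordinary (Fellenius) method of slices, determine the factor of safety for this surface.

FS = 2.04

Ordinary method of slices: FS = Σ[c'·Δl_i + (W_i cosα_i − u_i·Δl_i)·tanφ'] / Σ W_i sinα_i, with Δl_i = b_i / cosα_i.
Slice 1: Δl = 3.0/cos(-3.0°) = 3.004 m; N'_1 = 111·cos(-3.0°) − 16·3.004 = 62.8; c'Δl = 44.46; W sinα = -5.8
Slice 2: Δl = 1.5/cos4.3° = 1.504 m; N'_2 = 132·cos4.3° − 24·1.504 = 95.5; c'Δl = 22.26; W sinα = 9.9
Slice 3: Δl = 2.3/cos10.6° = 2.340 m; N'_3 = 290·cos10.6° − 13·2.340 = 254.6; c'Δl = 34.63; W sinα = 53.3
Slice 4: Δl = 2.4/cos18.5° = 2.531 m; N'_4 = 294·cos18.5° − 11·2.531 = 251.0; c'Δl = 37.46; W sinα = 93.3
Slice 5: Δl = 2.5/cos27.2° = 2.811 m; N'_5 = 254·cos27.2° − 39·2.811 = 116.3; c'Δl = 41.60; W sinα = 116.1
Slice 6: Δl = 2.3/cos36.5° = 2.861 m; N'_6 = 164·cos36.5° − 27·2.861 = 54.6; c'Δl = 42.35; W sinα = 97.6
Slice 7: Δl = 2.4/cos46.8° = 3.506 m; N'_7 = 69·cos46.8° − 4·3.506 = 33.2; c'Δl = 51.89; W sinα = 50.3
Σc'Δl = 274.6 kN/m; ΣN' = 868.0 kN/m; ΣW sinα = 414.7 kN/m
Resisting = 274.6 + 868.0·tan33.4° = 274.6 + 572.3 = 847.0 kN/m
FS = 847.0 / 414.7 = 2.043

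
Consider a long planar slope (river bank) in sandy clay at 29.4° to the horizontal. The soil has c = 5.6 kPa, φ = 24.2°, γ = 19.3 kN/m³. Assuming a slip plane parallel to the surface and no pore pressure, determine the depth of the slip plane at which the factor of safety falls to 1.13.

Setting FS = 1.13 in FS = [c + γz cos²β tanφ] / [γz sinβ cosβ] and solving for z:
z = c / [γ cosβ (FS·sinβ − cosβ·tanφ)]
  = 5.6 / [19.3·cos29.4°·(1.13·sin29.4° − cos29.4°·tan24.2°)]
  = 5.6 / [19.3·0.8712·(1.13·0.4909 − 0.8712·0.4494)]
  = 5.6 / 2.7438 = 2.041 m

z = 2.04 m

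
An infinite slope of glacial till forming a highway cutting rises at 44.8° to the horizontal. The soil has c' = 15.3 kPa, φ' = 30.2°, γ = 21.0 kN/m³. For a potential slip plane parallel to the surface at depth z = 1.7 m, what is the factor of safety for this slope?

For an infinite slope with a slip plane parallel to the surface (no pore pressure): FS = [c' + γz cos²β tanφ'] / [γz sinβ cosβ].
γz = 21.0·1.7 = 35.70 kN/m²
Numerator = 15.3 + 35.70·cos²44.8°·tan30.2° = 15.3 + 35.70·0.5035·0.5820 = 25.761 kPa
Denominator = 35.70·sin44.8°·cos44.8° = 35.70·0.7046·0.7096 = 17.850 kPa
FS = 25.761 / 17.850 = 1.443

FS = 1.44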